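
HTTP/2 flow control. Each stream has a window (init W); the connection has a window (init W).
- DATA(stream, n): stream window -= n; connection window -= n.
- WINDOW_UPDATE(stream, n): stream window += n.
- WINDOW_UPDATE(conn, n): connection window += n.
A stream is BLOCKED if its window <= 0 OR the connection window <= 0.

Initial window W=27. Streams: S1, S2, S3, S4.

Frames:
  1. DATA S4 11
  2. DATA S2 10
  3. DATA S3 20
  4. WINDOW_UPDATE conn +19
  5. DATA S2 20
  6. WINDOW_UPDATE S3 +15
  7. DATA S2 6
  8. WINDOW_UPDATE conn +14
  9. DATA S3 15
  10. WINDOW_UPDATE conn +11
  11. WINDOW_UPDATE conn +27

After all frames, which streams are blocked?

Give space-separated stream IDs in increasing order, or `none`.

Op 1: conn=16 S1=27 S2=27 S3=27 S4=16 blocked=[]
Op 2: conn=6 S1=27 S2=17 S3=27 S4=16 blocked=[]
Op 3: conn=-14 S1=27 S2=17 S3=7 S4=16 blocked=[1, 2, 3, 4]
Op 4: conn=5 S1=27 S2=17 S3=7 S4=16 blocked=[]
Op 5: conn=-15 S1=27 S2=-3 S3=7 S4=16 blocked=[1, 2, 3, 4]
Op 6: conn=-15 S1=27 S2=-3 S3=22 S4=16 blocked=[1, 2, 3, 4]
Op 7: conn=-21 S1=27 S2=-9 S3=22 S4=16 blocked=[1, 2, 3, 4]
Op 8: conn=-7 S1=27 S2=-9 S3=22 S4=16 blocked=[1, 2, 3, 4]
Op 9: conn=-22 S1=27 S2=-9 S3=7 S4=16 blocked=[1, 2, 3, 4]
Op 10: conn=-11 S1=27 S2=-9 S3=7 S4=16 blocked=[1, 2, 3, 4]
Op 11: conn=16 S1=27 S2=-9 S3=7 S4=16 blocked=[2]

Answer: S2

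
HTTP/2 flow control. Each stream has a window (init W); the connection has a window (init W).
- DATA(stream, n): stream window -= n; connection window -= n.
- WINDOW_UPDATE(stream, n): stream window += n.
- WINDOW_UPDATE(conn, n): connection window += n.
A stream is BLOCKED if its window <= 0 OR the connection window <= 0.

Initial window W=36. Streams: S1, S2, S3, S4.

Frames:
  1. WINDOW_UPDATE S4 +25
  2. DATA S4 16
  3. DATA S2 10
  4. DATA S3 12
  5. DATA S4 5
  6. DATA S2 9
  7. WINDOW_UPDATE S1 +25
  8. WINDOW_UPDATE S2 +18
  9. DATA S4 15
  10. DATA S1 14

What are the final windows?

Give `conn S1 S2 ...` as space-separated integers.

Op 1: conn=36 S1=36 S2=36 S3=36 S4=61 blocked=[]
Op 2: conn=20 S1=36 S2=36 S3=36 S4=45 blocked=[]
Op 3: conn=10 S1=36 S2=26 S3=36 S4=45 blocked=[]
Op 4: conn=-2 S1=36 S2=26 S3=24 S4=45 blocked=[1, 2, 3, 4]
Op 5: conn=-7 S1=36 S2=26 S3=24 S4=40 blocked=[1, 2, 3, 4]
Op 6: conn=-16 S1=36 S2=17 S3=24 S4=40 blocked=[1, 2, 3, 4]
Op 7: conn=-16 S1=61 S2=17 S3=24 S4=40 blocked=[1, 2, 3, 4]
Op 8: conn=-16 S1=61 S2=35 S3=24 S4=40 blocked=[1, 2, 3, 4]
Op 9: conn=-31 S1=61 S2=35 S3=24 S4=25 blocked=[1, 2, 3, 4]
Op 10: conn=-45 S1=47 S2=35 S3=24 S4=25 blocked=[1, 2, 3, 4]

Answer: -45 47 35 24 25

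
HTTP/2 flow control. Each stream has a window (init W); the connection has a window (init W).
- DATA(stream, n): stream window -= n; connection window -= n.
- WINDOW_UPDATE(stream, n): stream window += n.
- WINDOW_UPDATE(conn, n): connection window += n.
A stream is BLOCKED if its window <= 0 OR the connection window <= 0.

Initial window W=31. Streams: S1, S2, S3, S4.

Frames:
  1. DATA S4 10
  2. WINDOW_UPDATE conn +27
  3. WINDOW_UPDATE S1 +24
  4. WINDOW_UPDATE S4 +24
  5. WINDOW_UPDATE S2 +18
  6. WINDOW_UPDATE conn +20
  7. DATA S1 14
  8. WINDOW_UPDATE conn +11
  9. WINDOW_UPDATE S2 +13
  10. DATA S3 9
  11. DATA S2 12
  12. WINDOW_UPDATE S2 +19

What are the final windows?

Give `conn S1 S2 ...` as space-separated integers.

Op 1: conn=21 S1=31 S2=31 S3=31 S4=21 blocked=[]
Op 2: conn=48 S1=31 S2=31 S3=31 S4=21 blocked=[]
Op 3: conn=48 S1=55 S2=31 S3=31 S4=21 blocked=[]
Op 4: conn=48 S1=55 S2=31 S3=31 S4=45 blocked=[]
Op 5: conn=48 S1=55 S2=49 S3=31 S4=45 blocked=[]
Op 6: conn=68 S1=55 S2=49 S3=31 S4=45 blocked=[]
Op 7: conn=54 S1=41 S2=49 S3=31 S4=45 blocked=[]
Op 8: conn=65 S1=41 S2=49 S3=31 S4=45 blocked=[]
Op 9: conn=65 S1=41 S2=62 S3=31 S4=45 blocked=[]
Op 10: conn=56 S1=41 S2=62 S3=22 S4=45 blocked=[]
Op 11: conn=44 S1=41 S2=50 S3=22 S4=45 blocked=[]
Op 12: conn=44 S1=41 S2=69 S3=22 S4=45 blocked=[]

Answer: 44 41 69 22 45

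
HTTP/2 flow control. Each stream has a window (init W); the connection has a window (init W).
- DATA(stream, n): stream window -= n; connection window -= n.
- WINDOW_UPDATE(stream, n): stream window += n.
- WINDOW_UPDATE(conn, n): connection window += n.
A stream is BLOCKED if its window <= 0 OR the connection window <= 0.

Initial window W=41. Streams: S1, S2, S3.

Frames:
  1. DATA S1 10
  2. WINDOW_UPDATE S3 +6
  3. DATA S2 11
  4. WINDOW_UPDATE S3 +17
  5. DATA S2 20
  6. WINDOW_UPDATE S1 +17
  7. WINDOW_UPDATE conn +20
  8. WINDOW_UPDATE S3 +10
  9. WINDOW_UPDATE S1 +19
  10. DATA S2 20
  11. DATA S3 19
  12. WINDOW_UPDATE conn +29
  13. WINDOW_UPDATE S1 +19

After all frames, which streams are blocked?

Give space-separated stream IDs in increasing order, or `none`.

Answer: S2

Derivation:
Op 1: conn=31 S1=31 S2=41 S3=41 blocked=[]
Op 2: conn=31 S1=31 S2=41 S3=47 blocked=[]
Op 3: conn=20 S1=31 S2=30 S3=47 blocked=[]
Op 4: conn=20 S1=31 S2=30 S3=64 blocked=[]
Op 5: conn=0 S1=31 S2=10 S3=64 blocked=[1, 2, 3]
Op 6: conn=0 S1=48 S2=10 S3=64 blocked=[1, 2, 3]
Op 7: conn=20 S1=48 S2=10 S3=64 blocked=[]
Op 8: conn=20 S1=48 S2=10 S3=74 blocked=[]
Op 9: conn=20 S1=67 S2=10 S3=74 blocked=[]
Op 10: conn=0 S1=67 S2=-10 S3=74 blocked=[1, 2, 3]
Op 11: conn=-19 S1=67 S2=-10 S3=55 blocked=[1, 2, 3]
Op 12: conn=10 S1=67 S2=-10 S3=55 blocked=[2]
Op 13: conn=10 S1=86 S2=-10 S3=55 blocked=[2]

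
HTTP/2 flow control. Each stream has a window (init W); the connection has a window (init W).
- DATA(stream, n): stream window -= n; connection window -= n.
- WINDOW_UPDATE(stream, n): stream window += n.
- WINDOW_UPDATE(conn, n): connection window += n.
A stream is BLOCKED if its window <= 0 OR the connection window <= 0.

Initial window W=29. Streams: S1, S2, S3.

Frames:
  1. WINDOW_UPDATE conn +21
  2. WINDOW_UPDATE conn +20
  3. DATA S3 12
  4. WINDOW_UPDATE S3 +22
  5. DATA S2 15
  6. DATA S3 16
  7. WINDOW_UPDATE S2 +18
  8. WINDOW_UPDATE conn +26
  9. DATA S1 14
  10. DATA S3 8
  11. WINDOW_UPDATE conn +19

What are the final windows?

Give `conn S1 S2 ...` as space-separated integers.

Answer: 50 15 32 15

Derivation:
Op 1: conn=50 S1=29 S2=29 S3=29 blocked=[]
Op 2: conn=70 S1=29 S2=29 S3=29 blocked=[]
Op 3: conn=58 S1=29 S2=29 S3=17 blocked=[]
Op 4: conn=58 S1=29 S2=29 S3=39 blocked=[]
Op 5: conn=43 S1=29 S2=14 S3=39 blocked=[]
Op 6: conn=27 S1=29 S2=14 S3=23 blocked=[]
Op 7: conn=27 S1=29 S2=32 S3=23 blocked=[]
Op 8: conn=53 S1=29 S2=32 S3=23 blocked=[]
Op 9: conn=39 S1=15 S2=32 S3=23 blocked=[]
Op 10: conn=31 S1=15 S2=32 S3=15 blocked=[]
Op 11: conn=50 S1=15 S2=32 S3=15 blocked=[]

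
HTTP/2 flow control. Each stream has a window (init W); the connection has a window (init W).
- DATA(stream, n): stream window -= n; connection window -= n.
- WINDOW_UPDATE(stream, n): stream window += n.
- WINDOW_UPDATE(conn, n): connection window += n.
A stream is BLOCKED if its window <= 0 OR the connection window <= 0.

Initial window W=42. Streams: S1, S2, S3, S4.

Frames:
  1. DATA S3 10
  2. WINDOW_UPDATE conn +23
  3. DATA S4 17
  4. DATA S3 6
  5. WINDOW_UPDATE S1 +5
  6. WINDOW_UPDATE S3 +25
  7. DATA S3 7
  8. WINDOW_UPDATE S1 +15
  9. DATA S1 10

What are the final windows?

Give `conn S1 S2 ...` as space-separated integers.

Op 1: conn=32 S1=42 S2=42 S3=32 S4=42 blocked=[]
Op 2: conn=55 S1=42 S2=42 S3=32 S4=42 blocked=[]
Op 3: conn=38 S1=42 S2=42 S3=32 S4=25 blocked=[]
Op 4: conn=32 S1=42 S2=42 S3=26 S4=25 blocked=[]
Op 5: conn=32 S1=47 S2=42 S3=26 S4=25 blocked=[]
Op 6: conn=32 S1=47 S2=42 S3=51 S4=25 blocked=[]
Op 7: conn=25 S1=47 S2=42 S3=44 S4=25 blocked=[]
Op 8: conn=25 S1=62 S2=42 S3=44 S4=25 blocked=[]
Op 9: conn=15 S1=52 S2=42 S3=44 S4=25 blocked=[]

Answer: 15 52 42 44 25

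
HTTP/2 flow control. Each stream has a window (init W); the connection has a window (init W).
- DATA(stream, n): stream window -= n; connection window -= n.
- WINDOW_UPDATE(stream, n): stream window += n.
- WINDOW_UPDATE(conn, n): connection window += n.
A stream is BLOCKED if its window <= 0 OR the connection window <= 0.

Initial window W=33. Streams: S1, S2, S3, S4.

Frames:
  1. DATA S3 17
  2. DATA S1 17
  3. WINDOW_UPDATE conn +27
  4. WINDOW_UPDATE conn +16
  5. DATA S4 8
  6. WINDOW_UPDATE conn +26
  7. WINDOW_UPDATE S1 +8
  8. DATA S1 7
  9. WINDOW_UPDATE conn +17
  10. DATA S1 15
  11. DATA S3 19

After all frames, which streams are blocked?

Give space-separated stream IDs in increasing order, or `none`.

Answer: S3

Derivation:
Op 1: conn=16 S1=33 S2=33 S3=16 S4=33 blocked=[]
Op 2: conn=-1 S1=16 S2=33 S3=16 S4=33 blocked=[1, 2, 3, 4]
Op 3: conn=26 S1=16 S2=33 S3=16 S4=33 blocked=[]
Op 4: conn=42 S1=16 S2=33 S3=16 S4=33 blocked=[]
Op 5: conn=34 S1=16 S2=33 S3=16 S4=25 blocked=[]
Op 6: conn=60 S1=16 S2=33 S3=16 S4=25 blocked=[]
Op 7: conn=60 S1=24 S2=33 S3=16 S4=25 blocked=[]
Op 8: conn=53 S1=17 S2=33 S3=16 S4=25 blocked=[]
Op 9: conn=70 S1=17 S2=33 S3=16 S4=25 blocked=[]
Op 10: conn=55 S1=2 S2=33 S3=16 S4=25 blocked=[]
Op 11: conn=36 S1=2 S2=33 S3=-3 S4=25 blocked=[3]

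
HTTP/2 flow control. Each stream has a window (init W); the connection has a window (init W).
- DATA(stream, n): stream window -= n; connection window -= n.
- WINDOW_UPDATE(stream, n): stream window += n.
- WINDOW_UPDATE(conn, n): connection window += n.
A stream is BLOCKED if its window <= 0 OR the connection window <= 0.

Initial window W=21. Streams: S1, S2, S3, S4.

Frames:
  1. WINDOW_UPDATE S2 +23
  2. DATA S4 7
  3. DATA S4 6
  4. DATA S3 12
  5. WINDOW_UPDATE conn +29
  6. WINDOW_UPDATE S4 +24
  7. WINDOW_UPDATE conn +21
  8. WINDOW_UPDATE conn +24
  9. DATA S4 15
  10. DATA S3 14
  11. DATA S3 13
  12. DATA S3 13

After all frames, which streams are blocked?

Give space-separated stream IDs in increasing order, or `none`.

Op 1: conn=21 S1=21 S2=44 S3=21 S4=21 blocked=[]
Op 2: conn=14 S1=21 S2=44 S3=21 S4=14 blocked=[]
Op 3: conn=8 S1=21 S2=44 S3=21 S4=8 blocked=[]
Op 4: conn=-4 S1=21 S2=44 S3=9 S4=8 blocked=[1, 2, 3, 4]
Op 5: conn=25 S1=21 S2=44 S3=9 S4=8 blocked=[]
Op 6: conn=25 S1=21 S2=44 S3=9 S4=32 blocked=[]
Op 7: conn=46 S1=21 S2=44 S3=9 S4=32 blocked=[]
Op 8: conn=70 S1=21 S2=44 S3=9 S4=32 blocked=[]
Op 9: conn=55 S1=21 S2=44 S3=9 S4=17 blocked=[]
Op 10: conn=41 S1=21 S2=44 S3=-5 S4=17 blocked=[3]
Op 11: conn=28 S1=21 S2=44 S3=-18 S4=17 blocked=[3]
Op 12: conn=15 S1=21 S2=44 S3=-31 S4=17 blocked=[3]

Answer: S3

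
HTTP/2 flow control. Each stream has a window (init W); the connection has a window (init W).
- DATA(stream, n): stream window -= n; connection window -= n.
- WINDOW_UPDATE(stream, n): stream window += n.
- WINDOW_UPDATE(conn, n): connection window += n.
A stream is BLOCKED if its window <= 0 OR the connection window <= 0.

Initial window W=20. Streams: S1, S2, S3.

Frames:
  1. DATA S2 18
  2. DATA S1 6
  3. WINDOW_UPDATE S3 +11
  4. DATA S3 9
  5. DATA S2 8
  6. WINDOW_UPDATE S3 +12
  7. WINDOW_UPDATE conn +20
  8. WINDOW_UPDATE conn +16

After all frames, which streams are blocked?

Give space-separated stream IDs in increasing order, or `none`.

Answer: S2

Derivation:
Op 1: conn=2 S1=20 S2=2 S3=20 blocked=[]
Op 2: conn=-4 S1=14 S2=2 S3=20 blocked=[1, 2, 3]
Op 3: conn=-4 S1=14 S2=2 S3=31 blocked=[1, 2, 3]
Op 4: conn=-13 S1=14 S2=2 S3=22 blocked=[1, 2, 3]
Op 5: conn=-21 S1=14 S2=-6 S3=22 blocked=[1, 2, 3]
Op 6: conn=-21 S1=14 S2=-6 S3=34 blocked=[1, 2, 3]
Op 7: conn=-1 S1=14 S2=-6 S3=34 blocked=[1, 2, 3]
Op 8: conn=15 S1=14 S2=-6 S3=34 blocked=[2]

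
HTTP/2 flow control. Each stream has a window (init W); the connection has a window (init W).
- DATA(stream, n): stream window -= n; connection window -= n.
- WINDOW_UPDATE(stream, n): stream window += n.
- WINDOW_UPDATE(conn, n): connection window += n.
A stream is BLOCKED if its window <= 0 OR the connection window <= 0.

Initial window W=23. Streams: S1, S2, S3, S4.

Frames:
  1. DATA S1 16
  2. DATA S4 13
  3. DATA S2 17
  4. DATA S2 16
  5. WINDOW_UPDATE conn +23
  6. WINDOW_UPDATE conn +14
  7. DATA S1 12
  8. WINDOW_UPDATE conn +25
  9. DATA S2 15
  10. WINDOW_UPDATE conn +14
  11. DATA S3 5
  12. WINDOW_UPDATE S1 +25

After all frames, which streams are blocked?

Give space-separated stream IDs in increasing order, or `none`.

Answer: S2

Derivation:
Op 1: conn=7 S1=7 S2=23 S3=23 S4=23 blocked=[]
Op 2: conn=-6 S1=7 S2=23 S3=23 S4=10 blocked=[1, 2, 3, 4]
Op 3: conn=-23 S1=7 S2=6 S3=23 S4=10 blocked=[1, 2, 3, 4]
Op 4: conn=-39 S1=7 S2=-10 S3=23 S4=10 blocked=[1, 2, 3, 4]
Op 5: conn=-16 S1=7 S2=-10 S3=23 S4=10 blocked=[1, 2, 3, 4]
Op 6: conn=-2 S1=7 S2=-10 S3=23 S4=10 blocked=[1, 2, 3, 4]
Op 7: conn=-14 S1=-5 S2=-10 S3=23 S4=10 blocked=[1, 2, 3, 4]
Op 8: conn=11 S1=-5 S2=-10 S3=23 S4=10 blocked=[1, 2]
Op 9: conn=-4 S1=-5 S2=-25 S3=23 S4=10 blocked=[1, 2, 3, 4]
Op 10: conn=10 S1=-5 S2=-25 S3=23 S4=10 blocked=[1, 2]
Op 11: conn=5 S1=-5 S2=-25 S3=18 S4=10 blocked=[1, 2]
Op 12: conn=5 S1=20 S2=-25 S3=18 S4=10 blocked=[2]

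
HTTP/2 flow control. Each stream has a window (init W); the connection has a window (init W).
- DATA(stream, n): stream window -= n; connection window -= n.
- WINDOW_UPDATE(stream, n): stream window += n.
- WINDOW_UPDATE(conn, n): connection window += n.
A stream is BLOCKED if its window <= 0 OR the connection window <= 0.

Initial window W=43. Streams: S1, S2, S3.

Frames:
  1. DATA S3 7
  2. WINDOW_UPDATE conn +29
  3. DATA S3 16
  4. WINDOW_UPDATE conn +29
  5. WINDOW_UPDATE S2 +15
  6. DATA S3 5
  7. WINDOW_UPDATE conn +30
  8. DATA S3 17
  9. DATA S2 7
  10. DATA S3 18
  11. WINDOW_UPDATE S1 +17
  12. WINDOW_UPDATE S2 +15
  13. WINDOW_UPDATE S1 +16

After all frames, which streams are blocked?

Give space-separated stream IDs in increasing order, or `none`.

Op 1: conn=36 S1=43 S2=43 S3=36 blocked=[]
Op 2: conn=65 S1=43 S2=43 S3=36 blocked=[]
Op 3: conn=49 S1=43 S2=43 S3=20 blocked=[]
Op 4: conn=78 S1=43 S2=43 S3=20 blocked=[]
Op 5: conn=78 S1=43 S2=58 S3=20 blocked=[]
Op 6: conn=73 S1=43 S2=58 S3=15 blocked=[]
Op 7: conn=103 S1=43 S2=58 S3=15 blocked=[]
Op 8: conn=86 S1=43 S2=58 S3=-2 blocked=[3]
Op 9: conn=79 S1=43 S2=51 S3=-2 blocked=[3]
Op 10: conn=61 S1=43 S2=51 S3=-20 blocked=[3]
Op 11: conn=61 S1=60 S2=51 S3=-20 blocked=[3]
Op 12: conn=61 S1=60 S2=66 S3=-20 blocked=[3]
Op 13: conn=61 S1=76 S2=66 S3=-20 blocked=[3]

Answer: S3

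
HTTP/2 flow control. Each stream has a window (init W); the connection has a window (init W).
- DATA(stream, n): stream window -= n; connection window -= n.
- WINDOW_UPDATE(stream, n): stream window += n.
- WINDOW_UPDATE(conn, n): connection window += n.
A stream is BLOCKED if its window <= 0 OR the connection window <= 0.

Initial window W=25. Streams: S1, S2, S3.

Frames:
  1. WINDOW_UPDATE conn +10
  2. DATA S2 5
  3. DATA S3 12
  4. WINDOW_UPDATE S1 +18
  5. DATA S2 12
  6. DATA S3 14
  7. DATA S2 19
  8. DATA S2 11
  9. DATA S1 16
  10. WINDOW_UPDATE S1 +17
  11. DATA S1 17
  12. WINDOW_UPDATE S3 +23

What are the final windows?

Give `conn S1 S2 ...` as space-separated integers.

Op 1: conn=35 S1=25 S2=25 S3=25 blocked=[]
Op 2: conn=30 S1=25 S2=20 S3=25 blocked=[]
Op 3: conn=18 S1=25 S2=20 S3=13 blocked=[]
Op 4: conn=18 S1=43 S2=20 S3=13 blocked=[]
Op 5: conn=6 S1=43 S2=8 S3=13 blocked=[]
Op 6: conn=-8 S1=43 S2=8 S3=-1 blocked=[1, 2, 3]
Op 7: conn=-27 S1=43 S2=-11 S3=-1 blocked=[1, 2, 3]
Op 8: conn=-38 S1=43 S2=-22 S3=-1 blocked=[1, 2, 3]
Op 9: conn=-54 S1=27 S2=-22 S3=-1 blocked=[1, 2, 3]
Op 10: conn=-54 S1=44 S2=-22 S3=-1 blocked=[1, 2, 3]
Op 11: conn=-71 S1=27 S2=-22 S3=-1 blocked=[1, 2, 3]
Op 12: conn=-71 S1=27 S2=-22 S3=22 blocked=[1, 2, 3]

Answer: -71 27 -22 22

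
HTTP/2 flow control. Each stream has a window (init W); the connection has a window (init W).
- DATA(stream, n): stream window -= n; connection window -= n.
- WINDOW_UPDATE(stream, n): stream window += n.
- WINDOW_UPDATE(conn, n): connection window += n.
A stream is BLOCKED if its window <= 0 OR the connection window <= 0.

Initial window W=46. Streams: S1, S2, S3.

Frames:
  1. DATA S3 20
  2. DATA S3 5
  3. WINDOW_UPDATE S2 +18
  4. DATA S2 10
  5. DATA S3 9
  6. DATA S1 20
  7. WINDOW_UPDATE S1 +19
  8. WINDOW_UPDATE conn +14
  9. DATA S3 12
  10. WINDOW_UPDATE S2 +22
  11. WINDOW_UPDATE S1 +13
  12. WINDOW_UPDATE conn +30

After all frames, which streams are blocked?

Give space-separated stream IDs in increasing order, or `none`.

Op 1: conn=26 S1=46 S2=46 S3=26 blocked=[]
Op 2: conn=21 S1=46 S2=46 S3=21 blocked=[]
Op 3: conn=21 S1=46 S2=64 S3=21 blocked=[]
Op 4: conn=11 S1=46 S2=54 S3=21 blocked=[]
Op 5: conn=2 S1=46 S2=54 S3=12 blocked=[]
Op 6: conn=-18 S1=26 S2=54 S3=12 blocked=[1, 2, 3]
Op 7: conn=-18 S1=45 S2=54 S3=12 blocked=[1, 2, 3]
Op 8: conn=-4 S1=45 S2=54 S3=12 blocked=[1, 2, 3]
Op 9: conn=-16 S1=45 S2=54 S3=0 blocked=[1, 2, 3]
Op 10: conn=-16 S1=45 S2=76 S3=0 blocked=[1, 2, 3]
Op 11: conn=-16 S1=58 S2=76 S3=0 blocked=[1, 2, 3]
Op 12: conn=14 S1=58 S2=76 S3=0 blocked=[3]

Answer: S3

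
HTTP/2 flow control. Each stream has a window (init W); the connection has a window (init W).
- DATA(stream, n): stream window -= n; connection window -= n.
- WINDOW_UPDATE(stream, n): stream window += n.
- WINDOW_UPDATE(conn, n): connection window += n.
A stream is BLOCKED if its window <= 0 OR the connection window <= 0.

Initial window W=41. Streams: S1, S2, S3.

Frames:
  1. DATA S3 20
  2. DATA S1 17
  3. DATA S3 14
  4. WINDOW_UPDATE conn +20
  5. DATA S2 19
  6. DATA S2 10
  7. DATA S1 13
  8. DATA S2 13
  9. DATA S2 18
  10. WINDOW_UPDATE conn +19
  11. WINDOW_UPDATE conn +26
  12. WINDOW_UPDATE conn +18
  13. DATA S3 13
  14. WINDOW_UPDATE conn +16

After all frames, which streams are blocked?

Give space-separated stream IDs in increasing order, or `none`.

Answer: S2 S3

Derivation:
Op 1: conn=21 S1=41 S2=41 S3=21 blocked=[]
Op 2: conn=4 S1=24 S2=41 S3=21 blocked=[]
Op 3: conn=-10 S1=24 S2=41 S3=7 blocked=[1, 2, 3]
Op 4: conn=10 S1=24 S2=41 S3=7 blocked=[]
Op 5: conn=-9 S1=24 S2=22 S3=7 blocked=[1, 2, 3]
Op 6: conn=-19 S1=24 S2=12 S3=7 blocked=[1, 2, 3]
Op 7: conn=-32 S1=11 S2=12 S3=7 blocked=[1, 2, 3]
Op 8: conn=-45 S1=11 S2=-1 S3=7 blocked=[1, 2, 3]
Op 9: conn=-63 S1=11 S2=-19 S3=7 blocked=[1, 2, 3]
Op 10: conn=-44 S1=11 S2=-19 S3=7 blocked=[1, 2, 3]
Op 11: conn=-18 S1=11 S2=-19 S3=7 blocked=[1, 2, 3]
Op 12: conn=0 S1=11 S2=-19 S3=7 blocked=[1, 2, 3]
Op 13: conn=-13 S1=11 S2=-19 S3=-6 blocked=[1, 2, 3]
Op 14: conn=3 S1=11 S2=-19 S3=-6 blocked=[2, 3]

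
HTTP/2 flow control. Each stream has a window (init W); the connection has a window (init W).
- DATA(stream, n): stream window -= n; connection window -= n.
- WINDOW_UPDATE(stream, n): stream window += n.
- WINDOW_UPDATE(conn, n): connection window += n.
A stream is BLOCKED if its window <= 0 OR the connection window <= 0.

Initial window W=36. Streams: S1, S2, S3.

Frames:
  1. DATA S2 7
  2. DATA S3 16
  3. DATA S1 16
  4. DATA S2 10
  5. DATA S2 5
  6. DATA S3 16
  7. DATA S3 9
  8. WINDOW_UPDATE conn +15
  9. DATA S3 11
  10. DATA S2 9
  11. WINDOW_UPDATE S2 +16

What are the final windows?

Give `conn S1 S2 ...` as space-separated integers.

Answer: -48 20 21 -16

Derivation:
Op 1: conn=29 S1=36 S2=29 S3=36 blocked=[]
Op 2: conn=13 S1=36 S2=29 S3=20 blocked=[]
Op 3: conn=-3 S1=20 S2=29 S3=20 blocked=[1, 2, 3]
Op 4: conn=-13 S1=20 S2=19 S3=20 blocked=[1, 2, 3]
Op 5: conn=-18 S1=20 S2=14 S3=20 blocked=[1, 2, 3]
Op 6: conn=-34 S1=20 S2=14 S3=4 blocked=[1, 2, 3]
Op 7: conn=-43 S1=20 S2=14 S3=-5 blocked=[1, 2, 3]
Op 8: conn=-28 S1=20 S2=14 S3=-5 blocked=[1, 2, 3]
Op 9: conn=-39 S1=20 S2=14 S3=-16 blocked=[1, 2, 3]
Op 10: conn=-48 S1=20 S2=5 S3=-16 blocked=[1, 2, 3]
Op 11: conn=-48 S1=20 S2=21 S3=-16 blocked=[1, 2, 3]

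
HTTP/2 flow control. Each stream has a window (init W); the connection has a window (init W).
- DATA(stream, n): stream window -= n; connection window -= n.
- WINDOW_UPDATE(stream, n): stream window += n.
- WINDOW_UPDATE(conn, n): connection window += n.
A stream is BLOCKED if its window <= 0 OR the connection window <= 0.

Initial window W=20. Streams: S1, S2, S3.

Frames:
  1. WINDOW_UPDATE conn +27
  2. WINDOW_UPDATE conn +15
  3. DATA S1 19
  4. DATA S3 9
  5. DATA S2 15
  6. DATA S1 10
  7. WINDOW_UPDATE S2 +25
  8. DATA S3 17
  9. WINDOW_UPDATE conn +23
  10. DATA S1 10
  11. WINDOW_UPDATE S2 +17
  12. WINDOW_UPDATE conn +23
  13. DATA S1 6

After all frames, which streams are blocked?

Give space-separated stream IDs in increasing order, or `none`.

Op 1: conn=47 S1=20 S2=20 S3=20 blocked=[]
Op 2: conn=62 S1=20 S2=20 S3=20 blocked=[]
Op 3: conn=43 S1=1 S2=20 S3=20 blocked=[]
Op 4: conn=34 S1=1 S2=20 S3=11 blocked=[]
Op 5: conn=19 S1=1 S2=5 S3=11 blocked=[]
Op 6: conn=9 S1=-9 S2=5 S3=11 blocked=[1]
Op 7: conn=9 S1=-9 S2=30 S3=11 blocked=[1]
Op 8: conn=-8 S1=-9 S2=30 S3=-6 blocked=[1, 2, 3]
Op 9: conn=15 S1=-9 S2=30 S3=-6 blocked=[1, 3]
Op 10: conn=5 S1=-19 S2=30 S3=-6 blocked=[1, 3]
Op 11: conn=5 S1=-19 S2=47 S3=-6 blocked=[1, 3]
Op 12: conn=28 S1=-19 S2=47 S3=-6 blocked=[1, 3]
Op 13: conn=22 S1=-25 S2=47 S3=-6 blocked=[1, 3]

Answer: S1 S3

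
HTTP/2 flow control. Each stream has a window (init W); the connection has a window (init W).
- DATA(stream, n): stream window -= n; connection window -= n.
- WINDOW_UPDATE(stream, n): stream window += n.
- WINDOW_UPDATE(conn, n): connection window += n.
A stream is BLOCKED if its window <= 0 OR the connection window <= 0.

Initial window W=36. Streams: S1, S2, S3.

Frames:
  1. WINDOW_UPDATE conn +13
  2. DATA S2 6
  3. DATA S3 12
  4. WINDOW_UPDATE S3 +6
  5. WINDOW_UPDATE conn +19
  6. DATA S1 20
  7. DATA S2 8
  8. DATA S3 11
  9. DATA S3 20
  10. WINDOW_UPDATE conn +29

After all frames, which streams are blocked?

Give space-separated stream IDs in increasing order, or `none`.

Answer: S3

Derivation:
Op 1: conn=49 S1=36 S2=36 S3=36 blocked=[]
Op 2: conn=43 S1=36 S2=30 S3=36 blocked=[]
Op 3: conn=31 S1=36 S2=30 S3=24 blocked=[]
Op 4: conn=31 S1=36 S2=30 S3=30 blocked=[]
Op 5: conn=50 S1=36 S2=30 S3=30 blocked=[]
Op 6: conn=30 S1=16 S2=30 S3=30 blocked=[]
Op 7: conn=22 S1=16 S2=22 S3=30 blocked=[]
Op 8: conn=11 S1=16 S2=22 S3=19 blocked=[]
Op 9: conn=-9 S1=16 S2=22 S3=-1 blocked=[1, 2, 3]
Op 10: conn=20 S1=16 S2=22 S3=-1 blocked=[3]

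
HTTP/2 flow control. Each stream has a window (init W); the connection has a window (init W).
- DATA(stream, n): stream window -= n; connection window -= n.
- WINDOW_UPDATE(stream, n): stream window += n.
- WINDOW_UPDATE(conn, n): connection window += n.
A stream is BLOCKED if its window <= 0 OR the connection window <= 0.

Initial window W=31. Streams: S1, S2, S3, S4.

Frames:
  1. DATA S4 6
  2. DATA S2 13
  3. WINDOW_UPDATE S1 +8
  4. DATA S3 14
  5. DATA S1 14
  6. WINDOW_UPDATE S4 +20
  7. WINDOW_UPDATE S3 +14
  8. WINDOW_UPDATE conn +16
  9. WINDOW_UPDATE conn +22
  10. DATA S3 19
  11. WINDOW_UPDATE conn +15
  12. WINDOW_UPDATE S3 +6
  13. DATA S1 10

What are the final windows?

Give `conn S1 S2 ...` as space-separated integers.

Answer: 8 15 18 18 45

Derivation:
Op 1: conn=25 S1=31 S2=31 S3=31 S4=25 blocked=[]
Op 2: conn=12 S1=31 S2=18 S3=31 S4=25 blocked=[]
Op 3: conn=12 S1=39 S2=18 S3=31 S4=25 blocked=[]
Op 4: conn=-2 S1=39 S2=18 S3=17 S4=25 blocked=[1, 2, 3, 4]
Op 5: conn=-16 S1=25 S2=18 S3=17 S4=25 blocked=[1, 2, 3, 4]
Op 6: conn=-16 S1=25 S2=18 S3=17 S4=45 blocked=[1, 2, 3, 4]
Op 7: conn=-16 S1=25 S2=18 S3=31 S4=45 blocked=[1, 2, 3, 4]
Op 8: conn=0 S1=25 S2=18 S3=31 S4=45 blocked=[1, 2, 3, 4]
Op 9: conn=22 S1=25 S2=18 S3=31 S4=45 blocked=[]
Op 10: conn=3 S1=25 S2=18 S3=12 S4=45 blocked=[]
Op 11: conn=18 S1=25 S2=18 S3=12 S4=45 blocked=[]
Op 12: conn=18 S1=25 S2=18 S3=18 S4=45 blocked=[]
Op 13: conn=8 S1=15 S2=18 S3=18 S4=45 blocked=[]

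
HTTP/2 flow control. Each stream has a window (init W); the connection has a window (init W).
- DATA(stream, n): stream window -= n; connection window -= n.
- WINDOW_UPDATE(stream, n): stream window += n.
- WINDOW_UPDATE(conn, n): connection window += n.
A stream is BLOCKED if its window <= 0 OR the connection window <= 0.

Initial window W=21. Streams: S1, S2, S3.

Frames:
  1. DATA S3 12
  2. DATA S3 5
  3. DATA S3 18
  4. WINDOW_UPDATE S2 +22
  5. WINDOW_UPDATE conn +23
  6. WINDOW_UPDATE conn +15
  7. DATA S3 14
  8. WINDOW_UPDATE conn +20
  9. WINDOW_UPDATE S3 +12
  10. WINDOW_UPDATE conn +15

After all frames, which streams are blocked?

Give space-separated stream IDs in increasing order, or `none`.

Op 1: conn=9 S1=21 S2=21 S3=9 blocked=[]
Op 2: conn=4 S1=21 S2=21 S3=4 blocked=[]
Op 3: conn=-14 S1=21 S2=21 S3=-14 blocked=[1, 2, 3]
Op 4: conn=-14 S1=21 S2=43 S3=-14 blocked=[1, 2, 3]
Op 5: conn=9 S1=21 S2=43 S3=-14 blocked=[3]
Op 6: conn=24 S1=21 S2=43 S3=-14 blocked=[3]
Op 7: conn=10 S1=21 S2=43 S3=-28 blocked=[3]
Op 8: conn=30 S1=21 S2=43 S3=-28 blocked=[3]
Op 9: conn=30 S1=21 S2=43 S3=-16 blocked=[3]
Op 10: conn=45 S1=21 S2=43 S3=-16 blocked=[3]

Answer: S3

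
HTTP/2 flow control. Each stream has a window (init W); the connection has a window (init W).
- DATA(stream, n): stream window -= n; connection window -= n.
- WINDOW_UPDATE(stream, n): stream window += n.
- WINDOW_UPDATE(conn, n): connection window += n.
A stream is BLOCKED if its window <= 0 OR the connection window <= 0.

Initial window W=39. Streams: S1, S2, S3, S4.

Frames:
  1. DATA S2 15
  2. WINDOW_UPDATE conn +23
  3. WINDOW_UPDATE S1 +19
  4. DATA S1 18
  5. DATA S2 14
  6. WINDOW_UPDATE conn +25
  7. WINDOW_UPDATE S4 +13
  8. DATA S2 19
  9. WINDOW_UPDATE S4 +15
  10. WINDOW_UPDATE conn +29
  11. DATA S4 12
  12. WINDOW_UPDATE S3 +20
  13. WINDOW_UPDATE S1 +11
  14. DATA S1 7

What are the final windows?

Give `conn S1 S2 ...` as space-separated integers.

Op 1: conn=24 S1=39 S2=24 S3=39 S4=39 blocked=[]
Op 2: conn=47 S1=39 S2=24 S3=39 S4=39 blocked=[]
Op 3: conn=47 S1=58 S2=24 S3=39 S4=39 blocked=[]
Op 4: conn=29 S1=40 S2=24 S3=39 S4=39 blocked=[]
Op 5: conn=15 S1=40 S2=10 S3=39 S4=39 blocked=[]
Op 6: conn=40 S1=40 S2=10 S3=39 S4=39 blocked=[]
Op 7: conn=40 S1=40 S2=10 S3=39 S4=52 blocked=[]
Op 8: conn=21 S1=40 S2=-9 S3=39 S4=52 blocked=[2]
Op 9: conn=21 S1=40 S2=-9 S3=39 S4=67 blocked=[2]
Op 10: conn=50 S1=40 S2=-9 S3=39 S4=67 blocked=[2]
Op 11: conn=38 S1=40 S2=-9 S3=39 S4=55 blocked=[2]
Op 12: conn=38 S1=40 S2=-9 S3=59 S4=55 blocked=[2]
Op 13: conn=38 S1=51 S2=-9 S3=59 S4=55 blocked=[2]
Op 14: conn=31 S1=44 S2=-9 S3=59 S4=55 blocked=[2]

Answer: 31 44 -9 59 55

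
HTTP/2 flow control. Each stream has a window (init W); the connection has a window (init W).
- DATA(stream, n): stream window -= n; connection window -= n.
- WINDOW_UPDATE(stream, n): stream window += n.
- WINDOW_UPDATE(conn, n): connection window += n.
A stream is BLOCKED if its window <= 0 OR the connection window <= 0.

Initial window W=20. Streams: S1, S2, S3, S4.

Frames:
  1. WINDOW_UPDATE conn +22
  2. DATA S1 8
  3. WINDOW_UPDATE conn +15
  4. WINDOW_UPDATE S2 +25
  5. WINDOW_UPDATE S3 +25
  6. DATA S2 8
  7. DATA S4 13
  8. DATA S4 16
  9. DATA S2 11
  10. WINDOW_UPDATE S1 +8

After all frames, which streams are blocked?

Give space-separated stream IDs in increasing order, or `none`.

Op 1: conn=42 S1=20 S2=20 S3=20 S4=20 blocked=[]
Op 2: conn=34 S1=12 S2=20 S3=20 S4=20 blocked=[]
Op 3: conn=49 S1=12 S2=20 S3=20 S4=20 blocked=[]
Op 4: conn=49 S1=12 S2=45 S3=20 S4=20 blocked=[]
Op 5: conn=49 S1=12 S2=45 S3=45 S4=20 blocked=[]
Op 6: conn=41 S1=12 S2=37 S3=45 S4=20 blocked=[]
Op 7: conn=28 S1=12 S2=37 S3=45 S4=7 blocked=[]
Op 8: conn=12 S1=12 S2=37 S3=45 S4=-9 blocked=[4]
Op 9: conn=1 S1=12 S2=26 S3=45 S4=-9 blocked=[4]
Op 10: conn=1 S1=20 S2=26 S3=45 S4=-9 blocked=[4]

Answer: S4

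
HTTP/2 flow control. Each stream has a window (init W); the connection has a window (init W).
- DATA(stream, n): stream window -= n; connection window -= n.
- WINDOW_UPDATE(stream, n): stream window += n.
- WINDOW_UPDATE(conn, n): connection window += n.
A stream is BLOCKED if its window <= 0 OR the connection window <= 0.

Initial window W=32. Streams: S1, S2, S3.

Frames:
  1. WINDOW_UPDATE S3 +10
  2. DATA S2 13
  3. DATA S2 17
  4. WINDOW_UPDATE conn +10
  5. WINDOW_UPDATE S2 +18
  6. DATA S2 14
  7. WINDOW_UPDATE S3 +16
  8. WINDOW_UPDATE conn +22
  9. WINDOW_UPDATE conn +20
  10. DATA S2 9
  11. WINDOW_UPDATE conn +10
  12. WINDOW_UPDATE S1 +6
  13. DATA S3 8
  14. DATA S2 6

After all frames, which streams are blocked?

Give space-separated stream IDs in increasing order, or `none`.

Answer: S2

Derivation:
Op 1: conn=32 S1=32 S2=32 S3=42 blocked=[]
Op 2: conn=19 S1=32 S2=19 S3=42 blocked=[]
Op 3: conn=2 S1=32 S2=2 S3=42 blocked=[]
Op 4: conn=12 S1=32 S2=2 S3=42 blocked=[]
Op 5: conn=12 S1=32 S2=20 S3=42 blocked=[]
Op 6: conn=-2 S1=32 S2=6 S3=42 blocked=[1, 2, 3]
Op 7: conn=-2 S1=32 S2=6 S3=58 blocked=[1, 2, 3]
Op 8: conn=20 S1=32 S2=6 S3=58 blocked=[]
Op 9: conn=40 S1=32 S2=6 S3=58 blocked=[]
Op 10: conn=31 S1=32 S2=-3 S3=58 blocked=[2]
Op 11: conn=41 S1=32 S2=-3 S3=58 blocked=[2]
Op 12: conn=41 S1=38 S2=-3 S3=58 blocked=[2]
Op 13: conn=33 S1=38 S2=-3 S3=50 blocked=[2]
Op 14: conn=27 S1=38 S2=-9 S3=50 blocked=[2]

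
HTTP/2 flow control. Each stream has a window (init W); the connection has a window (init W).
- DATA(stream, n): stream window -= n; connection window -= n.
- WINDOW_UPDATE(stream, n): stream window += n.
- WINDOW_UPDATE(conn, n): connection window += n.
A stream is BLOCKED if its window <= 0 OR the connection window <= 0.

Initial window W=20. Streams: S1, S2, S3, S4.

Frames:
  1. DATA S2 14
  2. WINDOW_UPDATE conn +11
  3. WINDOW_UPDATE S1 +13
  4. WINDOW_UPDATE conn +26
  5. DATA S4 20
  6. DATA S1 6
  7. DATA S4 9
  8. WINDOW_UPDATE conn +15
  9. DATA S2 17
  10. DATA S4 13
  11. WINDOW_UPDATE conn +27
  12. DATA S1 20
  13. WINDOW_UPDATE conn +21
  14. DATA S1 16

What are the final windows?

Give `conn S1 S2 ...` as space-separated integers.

Answer: 5 -9 -11 20 -22

Derivation:
Op 1: conn=6 S1=20 S2=6 S3=20 S4=20 blocked=[]
Op 2: conn=17 S1=20 S2=6 S3=20 S4=20 blocked=[]
Op 3: conn=17 S1=33 S2=6 S3=20 S4=20 blocked=[]
Op 4: conn=43 S1=33 S2=6 S3=20 S4=20 blocked=[]
Op 5: conn=23 S1=33 S2=6 S3=20 S4=0 blocked=[4]
Op 6: conn=17 S1=27 S2=6 S3=20 S4=0 blocked=[4]
Op 7: conn=8 S1=27 S2=6 S3=20 S4=-9 blocked=[4]
Op 8: conn=23 S1=27 S2=6 S3=20 S4=-9 blocked=[4]
Op 9: conn=6 S1=27 S2=-11 S3=20 S4=-9 blocked=[2, 4]
Op 10: conn=-7 S1=27 S2=-11 S3=20 S4=-22 blocked=[1, 2, 3, 4]
Op 11: conn=20 S1=27 S2=-11 S3=20 S4=-22 blocked=[2, 4]
Op 12: conn=0 S1=7 S2=-11 S3=20 S4=-22 blocked=[1, 2, 3, 4]
Op 13: conn=21 S1=7 S2=-11 S3=20 S4=-22 blocked=[2, 4]
Op 14: conn=5 S1=-9 S2=-11 S3=20 S4=-22 blocked=[1, 2, 4]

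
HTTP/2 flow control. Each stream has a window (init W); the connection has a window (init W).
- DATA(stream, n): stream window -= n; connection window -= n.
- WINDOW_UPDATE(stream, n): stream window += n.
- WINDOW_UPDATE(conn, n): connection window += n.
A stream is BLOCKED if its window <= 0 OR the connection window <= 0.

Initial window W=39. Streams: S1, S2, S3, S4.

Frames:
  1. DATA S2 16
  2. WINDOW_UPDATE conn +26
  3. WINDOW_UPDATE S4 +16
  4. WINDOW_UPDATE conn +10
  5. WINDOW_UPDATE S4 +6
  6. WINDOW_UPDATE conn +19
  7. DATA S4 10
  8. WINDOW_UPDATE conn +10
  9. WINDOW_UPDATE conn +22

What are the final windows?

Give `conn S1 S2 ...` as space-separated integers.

Answer: 100 39 23 39 51

Derivation:
Op 1: conn=23 S1=39 S2=23 S3=39 S4=39 blocked=[]
Op 2: conn=49 S1=39 S2=23 S3=39 S4=39 blocked=[]
Op 3: conn=49 S1=39 S2=23 S3=39 S4=55 blocked=[]
Op 4: conn=59 S1=39 S2=23 S3=39 S4=55 blocked=[]
Op 5: conn=59 S1=39 S2=23 S3=39 S4=61 blocked=[]
Op 6: conn=78 S1=39 S2=23 S3=39 S4=61 blocked=[]
Op 7: conn=68 S1=39 S2=23 S3=39 S4=51 blocked=[]
Op 8: conn=78 S1=39 S2=23 S3=39 S4=51 blocked=[]
Op 9: conn=100 S1=39 S2=23 S3=39 S4=51 blocked=[]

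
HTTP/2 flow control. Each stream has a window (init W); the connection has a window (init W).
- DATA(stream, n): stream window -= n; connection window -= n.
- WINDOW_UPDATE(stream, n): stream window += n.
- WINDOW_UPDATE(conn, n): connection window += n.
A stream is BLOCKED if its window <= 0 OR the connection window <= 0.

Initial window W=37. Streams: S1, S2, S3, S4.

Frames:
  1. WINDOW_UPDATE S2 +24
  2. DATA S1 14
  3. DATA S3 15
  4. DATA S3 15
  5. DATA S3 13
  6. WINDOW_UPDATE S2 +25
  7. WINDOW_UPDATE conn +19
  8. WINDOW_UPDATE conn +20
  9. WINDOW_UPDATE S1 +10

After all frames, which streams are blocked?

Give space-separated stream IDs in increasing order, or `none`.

Op 1: conn=37 S1=37 S2=61 S3=37 S4=37 blocked=[]
Op 2: conn=23 S1=23 S2=61 S3=37 S4=37 blocked=[]
Op 3: conn=8 S1=23 S2=61 S3=22 S4=37 blocked=[]
Op 4: conn=-7 S1=23 S2=61 S3=7 S4=37 blocked=[1, 2, 3, 4]
Op 5: conn=-20 S1=23 S2=61 S3=-6 S4=37 blocked=[1, 2, 3, 4]
Op 6: conn=-20 S1=23 S2=86 S3=-6 S4=37 blocked=[1, 2, 3, 4]
Op 7: conn=-1 S1=23 S2=86 S3=-6 S4=37 blocked=[1, 2, 3, 4]
Op 8: conn=19 S1=23 S2=86 S3=-6 S4=37 blocked=[3]
Op 9: conn=19 S1=33 S2=86 S3=-6 S4=37 blocked=[3]

Answer: S3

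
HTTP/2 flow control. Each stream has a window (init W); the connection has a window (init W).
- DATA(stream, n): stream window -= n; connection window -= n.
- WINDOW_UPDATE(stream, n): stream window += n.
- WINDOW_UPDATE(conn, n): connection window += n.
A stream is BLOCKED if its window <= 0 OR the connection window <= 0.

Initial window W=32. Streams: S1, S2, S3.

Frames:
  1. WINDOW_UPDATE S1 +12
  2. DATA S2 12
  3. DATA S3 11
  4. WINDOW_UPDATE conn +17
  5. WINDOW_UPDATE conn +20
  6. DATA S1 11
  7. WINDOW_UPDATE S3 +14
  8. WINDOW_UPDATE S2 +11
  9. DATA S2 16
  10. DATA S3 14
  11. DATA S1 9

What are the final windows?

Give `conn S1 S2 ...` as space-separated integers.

Answer: -4 24 15 21

Derivation:
Op 1: conn=32 S1=44 S2=32 S3=32 blocked=[]
Op 2: conn=20 S1=44 S2=20 S3=32 blocked=[]
Op 3: conn=9 S1=44 S2=20 S3=21 blocked=[]
Op 4: conn=26 S1=44 S2=20 S3=21 blocked=[]
Op 5: conn=46 S1=44 S2=20 S3=21 blocked=[]
Op 6: conn=35 S1=33 S2=20 S3=21 blocked=[]
Op 7: conn=35 S1=33 S2=20 S3=35 blocked=[]
Op 8: conn=35 S1=33 S2=31 S3=35 blocked=[]
Op 9: conn=19 S1=33 S2=15 S3=35 blocked=[]
Op 10: conn=5 S1=33 S2=15 S3=21 blocked=[]
Op 11: conn=-4 S1=24 S2=15 S3=21 blocked=[1, 2, 3]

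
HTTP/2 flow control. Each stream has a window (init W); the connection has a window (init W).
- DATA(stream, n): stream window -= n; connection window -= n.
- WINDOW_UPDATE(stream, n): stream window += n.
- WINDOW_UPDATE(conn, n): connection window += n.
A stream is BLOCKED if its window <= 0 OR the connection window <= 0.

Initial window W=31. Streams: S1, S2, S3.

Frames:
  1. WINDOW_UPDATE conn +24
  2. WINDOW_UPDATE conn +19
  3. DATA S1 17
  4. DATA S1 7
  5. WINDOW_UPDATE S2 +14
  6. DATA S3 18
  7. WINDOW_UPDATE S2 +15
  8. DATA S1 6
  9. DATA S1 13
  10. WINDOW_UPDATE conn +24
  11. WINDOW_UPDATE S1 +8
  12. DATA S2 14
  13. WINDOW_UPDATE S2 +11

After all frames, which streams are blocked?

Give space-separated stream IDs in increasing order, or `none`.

Op 1: conn=55 S1=31 S2=31 S3=31 blocked=[]
Op 2: conn=74 S1=31 S2=31 S3=31 blocked=[]
Op 3: conn=57 S1=14 S2=31 S3=31 blocked=[]
Op 4: conn=50 S1=7 S2=31 S3=31 blocked=[]
Op 5: conn=50 S1=7 S2=45 S3=31 blocked=[]
Op 6: conn=32 S1=7 S2=45 S3=13 blocked=[]
Op 7: conn=32 S1=7 S2=60 S3=13 blocked=[]
Op 8: conn=26 S1=1 S2=60 S3=13 blocked=[]
Op 9: conn=13 S1=-12 S2=60 S3=13 blocked=[1]
Op 10: conn=37 S1=-12 S2=60 S3=13 blocked=[1]
Op 11: conn=37 S1=-4 S2=60 S3=13 blocked=[1]
Op 12: conn=23 S1=-4 S2=46 S3=13 blocked=[1]
Op 13: conn=23 S1=-4 S2=57 S3=13 blocked=[1]

Answer: S1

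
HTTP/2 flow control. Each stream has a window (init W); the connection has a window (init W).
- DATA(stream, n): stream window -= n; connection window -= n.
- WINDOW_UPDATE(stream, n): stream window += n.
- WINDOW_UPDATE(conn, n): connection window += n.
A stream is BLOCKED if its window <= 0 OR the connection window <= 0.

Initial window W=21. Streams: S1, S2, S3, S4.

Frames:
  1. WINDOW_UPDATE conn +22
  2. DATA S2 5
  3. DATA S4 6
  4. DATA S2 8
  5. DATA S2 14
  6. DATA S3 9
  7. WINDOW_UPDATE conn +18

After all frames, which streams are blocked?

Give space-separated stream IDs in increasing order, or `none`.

Op 1: conn=43 S1=21 S2=21 S3=21 S4=21 blocked=[]
Op 2: conn=38 S1=21 S2=16 S3=21 S4=21 blocked=[]
Op 3: conn=32 S1=21 S2=16 S3=21 S4=15 blocked=[]
Op 4: conn=24 S1=21 S2=8 S3=21 S4=15 blocked=[]
Op 5: conn=10 S1=21 S2=-6 S3=21 S4=15 blocked=[2]
Op 6: conn=1 S1=21 S2=-6 S3=12 S4=15 blocked=[2]
Op 7: conn=19 S1=21 S2=-6 S3=12 S4=15 blocked=[2]

Answer: S2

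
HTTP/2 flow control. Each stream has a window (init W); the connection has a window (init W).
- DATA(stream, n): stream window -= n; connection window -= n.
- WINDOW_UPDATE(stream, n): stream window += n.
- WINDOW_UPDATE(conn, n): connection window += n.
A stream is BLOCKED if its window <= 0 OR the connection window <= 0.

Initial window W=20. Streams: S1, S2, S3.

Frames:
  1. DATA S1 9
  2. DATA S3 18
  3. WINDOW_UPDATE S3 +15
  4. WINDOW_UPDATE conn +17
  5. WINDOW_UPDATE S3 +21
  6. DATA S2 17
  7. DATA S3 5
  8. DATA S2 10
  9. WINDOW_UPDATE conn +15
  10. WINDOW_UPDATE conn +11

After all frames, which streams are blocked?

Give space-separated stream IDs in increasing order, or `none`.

Op 1: conn=11 S1=11 S2=20 S3=20 blocked=[]
Op 2: conn=-7 S1=11 S2=20 S3=2 blocked=[1, 2, 3]
Op 3: conn=-7 S1=11 S2=20 S3=17 blocked=[1, 2, 3]
Op 4: conn=10 S1=11 S2=20 S3=17 blocked=[]
Op 5: conn=10 S1=11 S2=20 S3=38 blocked=[]
Op 6: conn=-7 S1=11 S2=3 S3=38 blocked=[1, 2, 3]
Op 7: conn=-12 S1=11 S2=3 S3=33 blocked=[1, 2, 3]
Op 8: conn=-22 S1=11 S2=-7 S3=33 blocked=[1, 2, 3]
Op 9: conn=-7 S1=11 S2=-7 S3=33 blocked=[1, 2, 3]
Op 10: conn=4 S1=11 S2=-7 S3=33 blocked=[2]

Answer: S2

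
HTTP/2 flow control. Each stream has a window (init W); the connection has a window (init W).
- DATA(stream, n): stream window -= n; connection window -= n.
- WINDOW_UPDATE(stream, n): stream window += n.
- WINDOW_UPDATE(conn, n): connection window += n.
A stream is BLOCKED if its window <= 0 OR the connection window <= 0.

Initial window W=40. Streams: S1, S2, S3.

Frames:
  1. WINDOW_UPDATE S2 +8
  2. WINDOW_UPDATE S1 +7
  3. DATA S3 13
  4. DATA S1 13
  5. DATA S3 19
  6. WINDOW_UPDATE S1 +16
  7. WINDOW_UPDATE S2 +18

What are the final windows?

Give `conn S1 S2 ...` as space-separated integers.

Answer: -5 50 66 8

Derivation:
Op 1: conn=40 S1=40 S2=48 S3=40 blocked=[]
Op 2: conn=40 S1=47 S2=48 S3=40 blocked=[]
Op 3: conn=27 S1=47 S2=48 S3=27 blocked=[]
Op 4: conn=14 S1=34 S2=48 S3=27 blocked=[]
Op 5: conn=-5 S1=34 S2=48 S3=8 blocked=[1, 2, 3]
Op 6: conn=-5 S1=50 S2=48 S3=8 blocked=[1, 2, 3]
Op 7: conn=-5 S1=50 S2=66 S3=8 blocked=[1, 2, 3]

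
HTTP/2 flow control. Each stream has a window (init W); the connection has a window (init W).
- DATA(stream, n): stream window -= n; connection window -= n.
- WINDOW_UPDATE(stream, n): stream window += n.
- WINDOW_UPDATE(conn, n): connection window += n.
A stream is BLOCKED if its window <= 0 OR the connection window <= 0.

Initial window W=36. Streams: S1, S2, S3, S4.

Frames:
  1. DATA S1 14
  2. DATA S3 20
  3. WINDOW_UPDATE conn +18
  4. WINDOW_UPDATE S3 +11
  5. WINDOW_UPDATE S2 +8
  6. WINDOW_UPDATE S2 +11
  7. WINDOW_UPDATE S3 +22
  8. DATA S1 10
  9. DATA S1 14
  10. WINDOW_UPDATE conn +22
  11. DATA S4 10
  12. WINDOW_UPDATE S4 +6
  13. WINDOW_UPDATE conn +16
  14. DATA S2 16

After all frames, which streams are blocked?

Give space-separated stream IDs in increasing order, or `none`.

Answer: S1

Derivation:
Op 1: conn=22 S1=22 S2=36 S3=36 S4=36 blocked=[]
Op 2: conn=2 S1=22 S2=36 S3=16 S4=36 blocked=[]
Op 3: conn=20 S1=22 S2=36 S3=16 S4=36 blocked=[]
Op 4: conn=20 S1=22 S2=36 S3=27 S4=36 blocked=[]
Op 5: conn=20 S1=22 S2=44 S3=27 S4=36 blocked=[]
Op 6: conn=20 S1=22 S2=55 S3=27 S4=36 blocked=[]
Op 7: conn=20 S1=22 S2=55 S3=49 S4=36 blocked=[]
Op 8: conn=10 S1=12 S2=55 S3=49 S4=36 blocked=[]
Op 9: conn=-4 S1=-2 S2=55 S3=49 S4=36 blocked=[1, 2, 3, 4]
Op 10: conn=18 S1=-2 S2=55 S3=49 S4=36 blocked=[1]
Op 11: conn=8 S1=-2 S2=55 S3=49 S4=26 blocked=[1]
Op 12: conn=8 S1=-2 S2=55 S3=49 S4=32 blocked=[1]
Op 13: conn=24 S1=-2 S2=55 S3=49 S4=32 blocked=[1]
Op 14: conn=8 S1=-2 S2=39 S3=49 S4=32 blocked=[1]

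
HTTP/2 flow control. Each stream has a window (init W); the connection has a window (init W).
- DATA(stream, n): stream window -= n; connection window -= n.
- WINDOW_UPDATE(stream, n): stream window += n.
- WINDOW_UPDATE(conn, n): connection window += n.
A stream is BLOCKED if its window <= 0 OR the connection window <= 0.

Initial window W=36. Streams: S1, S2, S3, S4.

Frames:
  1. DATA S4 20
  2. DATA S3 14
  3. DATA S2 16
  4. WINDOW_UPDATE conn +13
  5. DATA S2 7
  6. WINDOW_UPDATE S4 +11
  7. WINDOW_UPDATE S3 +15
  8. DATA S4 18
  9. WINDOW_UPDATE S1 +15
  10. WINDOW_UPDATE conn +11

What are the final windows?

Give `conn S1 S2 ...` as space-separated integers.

Answer: -15 51 13 37 9

Derivation:
Op 1: conn=16 S1=36 S2=36 S3=36 S4=16 blocked=[]
Op 2: conn=2 S1=36 S2=36 S3=22 S4=16 blocked=[]
Op 3: conn=-14 S1=36 S2=20 S3=22 S4=16 blocked=[1, 2, 3, 4]
Op 4: conn=-1 S1=36 S2=20 S3=22 S4=16 blocked=[1, 2, 3, 4]
Op 5: conn=-8 S1=36 S2=13 S3=22 S4=16 blocked=[1, 2, 3, 4]
Op 6: conn=-8 S1=36 S2=13 S3=22 S4=27 blocked=[1, 2, 3, 4]
Op 7: conn=-8 S1=36 S2=13 S3=37 S4=27 blocked=[1, 2, 3, 4]
Op 8: conn=-26 S1=36 S2=13 S3=37 S4=9 blocked=[1, 2, 3, 4]
Op 9: conn=-26 S1=51 S2=13 S3=37 S4=9 blocked=[1, 2, 3, 4]
Op 10: conn=-15 S1=51 S2=13 S3=37 S4=9 blocked=[1, 2, 3, 4]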